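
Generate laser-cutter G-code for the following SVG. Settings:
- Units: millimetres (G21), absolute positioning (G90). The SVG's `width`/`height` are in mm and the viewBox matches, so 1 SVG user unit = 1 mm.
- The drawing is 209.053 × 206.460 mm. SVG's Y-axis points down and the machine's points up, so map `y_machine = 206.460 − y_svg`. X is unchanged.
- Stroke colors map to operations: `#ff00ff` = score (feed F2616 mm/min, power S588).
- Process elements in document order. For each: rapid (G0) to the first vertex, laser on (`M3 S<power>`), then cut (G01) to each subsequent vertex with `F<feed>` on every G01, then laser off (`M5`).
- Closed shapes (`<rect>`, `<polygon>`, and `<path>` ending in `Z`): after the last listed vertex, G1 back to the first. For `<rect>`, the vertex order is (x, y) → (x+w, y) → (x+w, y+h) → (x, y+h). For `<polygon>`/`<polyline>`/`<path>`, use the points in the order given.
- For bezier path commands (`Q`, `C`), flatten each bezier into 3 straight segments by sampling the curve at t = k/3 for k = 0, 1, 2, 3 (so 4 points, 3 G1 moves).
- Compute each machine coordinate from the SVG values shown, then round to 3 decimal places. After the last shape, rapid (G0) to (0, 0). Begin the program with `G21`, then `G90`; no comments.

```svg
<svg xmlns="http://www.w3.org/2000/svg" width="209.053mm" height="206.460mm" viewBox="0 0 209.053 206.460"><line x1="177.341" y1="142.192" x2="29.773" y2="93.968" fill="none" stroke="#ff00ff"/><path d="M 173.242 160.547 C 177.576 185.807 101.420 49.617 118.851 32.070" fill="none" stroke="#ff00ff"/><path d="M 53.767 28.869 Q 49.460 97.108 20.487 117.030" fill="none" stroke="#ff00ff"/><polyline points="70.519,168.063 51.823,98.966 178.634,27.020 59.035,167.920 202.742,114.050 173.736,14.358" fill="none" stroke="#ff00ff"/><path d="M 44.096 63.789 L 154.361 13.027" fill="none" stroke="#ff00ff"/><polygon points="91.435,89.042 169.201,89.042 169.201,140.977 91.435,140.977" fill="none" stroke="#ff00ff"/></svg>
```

G21
G90
G0 X177.341 Y64.268
M3 S588
G01 X29.773 Y112.492 F2616
M5
G0 X173.242 Y45.913
M3 S588
G01 X157.193 Y64.096 F2616
G01 X126.168 Y127.669 F2616
G01 X118.851 Y174.390 F2616
M5
G0 X53.767 Y177.591
M3 S588
G01 X48.155 Y137.467 F2616
G01 X37.062 Y108.080 F2616
G01 X20.487 Y89.430 F2616
M5
G0 X70.519 Y38.397
M3 S588
G01 X51.823 Y107.494 F2616
G01 X178.634 Y179.440 F2616
G01 X59.035 Y38.540 F2616
G01 X202.742 Y92.410 F2616
G01 X173.736 Y192.102 F2616
M5
G0 X44.096 Y142.671
M3 S588
G01 X154.361 Y193.433 F2616
M5
G0 X91.435 Y117.418
M3 S588
G01 X169.201 Y117.418 F2616
G01 X169.201 Y65.483 F2616
G01 X91.435 Y65.483 F2616
G01 X91.435 Y117.418 F2616
M5
G0 X0.000 Y0.000

1 u = 1 mm; y_m = 206.460 − y.

[1] `<line>` line segment, #ff00ff→score S588 F2616: (177.341,64.268) → (29.773,112.492)

[2] `<path>` cubic bezier, #ff00ff→score S588 F2616: (173.242,45.913) → (157.193,64.096) → (126.168,127.669) → (118.851,174.390)

[3] `<path>` quadratic bezier, #ff00ff→score S588 F2616: (53.767,177.591) → (48.155,137.467) → (37.062,108.080) → (20.487,89.430)

[4] `<polyline>` open polyline, #ff00ff→score S588 F2616: (70.519,38.397) → (51.823,107.494) → (178.634,179.440) → (59.035,38.540) → (202.742,92.410) → (173.736,192.102)

[5] `<path>` line segment, #ff00ff→score S588 F2616: (44.096,142.671) → (154.361,193.433)

[6] `<polygon>` rectangle, #ff00ff→score S588 F2616: (91.435,117.418) → (169.201,117.418) → (169.201,65.483) → (91.435,65.483) → (91.435,117.418) (closed)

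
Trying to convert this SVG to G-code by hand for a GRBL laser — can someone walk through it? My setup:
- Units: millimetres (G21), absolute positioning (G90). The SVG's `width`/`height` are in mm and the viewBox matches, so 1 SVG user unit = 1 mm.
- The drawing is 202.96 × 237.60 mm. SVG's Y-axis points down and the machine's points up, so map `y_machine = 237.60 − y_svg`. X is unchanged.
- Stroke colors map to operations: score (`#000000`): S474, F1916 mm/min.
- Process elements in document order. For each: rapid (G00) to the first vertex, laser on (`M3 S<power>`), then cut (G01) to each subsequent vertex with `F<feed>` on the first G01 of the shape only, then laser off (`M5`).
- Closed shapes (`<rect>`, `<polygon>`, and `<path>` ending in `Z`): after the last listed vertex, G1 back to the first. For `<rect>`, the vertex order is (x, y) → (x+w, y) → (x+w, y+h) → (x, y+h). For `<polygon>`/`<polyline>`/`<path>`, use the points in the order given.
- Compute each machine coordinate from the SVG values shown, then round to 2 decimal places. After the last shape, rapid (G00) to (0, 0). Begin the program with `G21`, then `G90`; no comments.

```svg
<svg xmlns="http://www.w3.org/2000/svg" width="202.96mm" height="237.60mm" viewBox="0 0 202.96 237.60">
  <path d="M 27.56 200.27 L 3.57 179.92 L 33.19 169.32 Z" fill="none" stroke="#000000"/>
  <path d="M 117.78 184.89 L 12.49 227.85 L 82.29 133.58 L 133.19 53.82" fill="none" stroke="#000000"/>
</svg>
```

G21
G90
G00 X27.56 Y37.33
M3 S474
G01 X3.57 Y57.68 F1916
G01 X33.19 Y68.28
G01 X27.56 Y37.33
M5
G00 X117.78 Y52.71
M3 S474
G01 X12.49 Y9.75 F1916
G01 X82.29 Y104.02
G01 X133.19 Y183.78
M5
G00 X0.00 Y0.00

Since the viewBox matches the mm dimensions, user units are millimetres directly. The only transform is the Y-flip y_m = 237.60 − y_svg.

Shape 1 is a regular polygon drawn with `<path>`. Its stroke #000000 means score at S474, F1916. After flipping Y the toolpath is (27.56,37.33) → (3.57,57.68) → (33.19,68.28) → (27.56,37.33), returning to the start.

Shape 2 is a open polyline drawn with `<path>`. Its stroke #000000 means score at S474, F1916. After flipping Y the toolpath is (117.78,52.71) → (12.49,9.75) → (82.29,104.02) → (133.19,183.78).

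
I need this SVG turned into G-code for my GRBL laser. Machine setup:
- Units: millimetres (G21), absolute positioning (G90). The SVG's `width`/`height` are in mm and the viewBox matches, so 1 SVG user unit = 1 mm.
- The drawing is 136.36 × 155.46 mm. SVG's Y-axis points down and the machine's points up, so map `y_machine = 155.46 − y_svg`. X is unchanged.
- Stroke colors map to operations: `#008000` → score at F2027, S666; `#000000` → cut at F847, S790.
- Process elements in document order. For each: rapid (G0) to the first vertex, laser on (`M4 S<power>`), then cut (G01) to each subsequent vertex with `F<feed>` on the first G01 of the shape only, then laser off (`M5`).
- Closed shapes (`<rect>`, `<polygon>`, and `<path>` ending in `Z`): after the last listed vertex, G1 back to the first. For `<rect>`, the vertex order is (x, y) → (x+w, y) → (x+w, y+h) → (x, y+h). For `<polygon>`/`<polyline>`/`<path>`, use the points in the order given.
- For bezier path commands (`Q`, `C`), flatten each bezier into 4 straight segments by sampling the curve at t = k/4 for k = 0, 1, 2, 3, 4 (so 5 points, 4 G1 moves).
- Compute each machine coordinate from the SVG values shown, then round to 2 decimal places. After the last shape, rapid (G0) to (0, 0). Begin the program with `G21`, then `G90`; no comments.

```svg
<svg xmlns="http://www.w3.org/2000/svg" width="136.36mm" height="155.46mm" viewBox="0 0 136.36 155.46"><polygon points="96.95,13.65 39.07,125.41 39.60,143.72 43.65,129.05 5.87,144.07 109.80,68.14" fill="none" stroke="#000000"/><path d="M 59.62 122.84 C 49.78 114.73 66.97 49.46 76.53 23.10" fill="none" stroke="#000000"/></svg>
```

Since the viewBox matches the mm dimensions, user units are millimetres directly. The only transform is the Y-flip y_m = 155.46 − y_svg.

Shape 1 is a closed polygon drawn with `<polygon>`. Its stroke #000000 means cut at S790, F847. After flipping Y the toolpath is (96.95,141.81) → (39.07,30.05) → (39.60,11.74) → (43.65,26.41) → (5.87,11.39) → (109.80,87.32) → (96.95,141.81), returning to the start.

Shape 2 is a cubic bezier drawn with `<path>`. Its stroke #000000 means cut at S790, F847. After flipping Y the toolpath is (59.62,32.62) → (56.77,47.92) → (60.80,75.65) → (68.47,106.80) → (76.53,132.36).

G21
G90
G0 X96.95 Y141.81
M4 S790
G01 X39.07 Y30.05 F847
G01 X39.60 Y11.74
G01 X43.65 Y26.41
G01 X5.87 Y11.39
G01 X109.80 Y87.32
G01 X96.95 Y141.81
M5
G0 X59.62 Y32.62
M4 S790
G01 X56.77 Y47.92 F847
G01 X60.80 Y75.65
G01 X68.47 Y106.80
G01 X76.53 Y132.36
M5
G0 X0.00 Y0.00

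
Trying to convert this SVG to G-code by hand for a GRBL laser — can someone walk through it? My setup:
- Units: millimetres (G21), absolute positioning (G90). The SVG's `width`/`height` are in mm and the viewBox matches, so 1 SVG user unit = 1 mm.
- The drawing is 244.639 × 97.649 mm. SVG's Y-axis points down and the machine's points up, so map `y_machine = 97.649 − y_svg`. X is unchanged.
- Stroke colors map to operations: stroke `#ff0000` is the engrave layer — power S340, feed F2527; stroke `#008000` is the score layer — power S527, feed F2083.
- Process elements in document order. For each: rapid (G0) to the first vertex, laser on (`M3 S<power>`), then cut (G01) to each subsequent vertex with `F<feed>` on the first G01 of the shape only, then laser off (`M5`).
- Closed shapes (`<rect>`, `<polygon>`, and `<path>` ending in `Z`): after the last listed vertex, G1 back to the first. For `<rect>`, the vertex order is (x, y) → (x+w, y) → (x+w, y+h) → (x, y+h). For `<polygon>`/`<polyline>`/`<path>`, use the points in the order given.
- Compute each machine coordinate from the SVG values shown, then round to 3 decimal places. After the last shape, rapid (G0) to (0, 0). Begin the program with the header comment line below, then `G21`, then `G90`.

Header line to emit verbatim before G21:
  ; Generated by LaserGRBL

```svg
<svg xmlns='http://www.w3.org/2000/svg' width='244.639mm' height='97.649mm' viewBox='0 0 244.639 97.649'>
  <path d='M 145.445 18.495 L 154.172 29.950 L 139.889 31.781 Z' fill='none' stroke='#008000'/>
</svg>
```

1 u = 1 mm; y_m = 97.649 − y.

[1] `<path>` regular polygon, #008000→score S527 F2083: (145.445,79.154) → (154.172,67.699) → (139.889,65.868) → (145.445,79.154) (closed)

; Generated by LaserGRBL
G21
G90
G0 X145.445 Y79.154
M3 S527
G01 X154.172 Y67.699 F2083
G01 X139.889 Y65.868
G01 X145.445 Y79.154
M5
G0 X0.000 Y0.000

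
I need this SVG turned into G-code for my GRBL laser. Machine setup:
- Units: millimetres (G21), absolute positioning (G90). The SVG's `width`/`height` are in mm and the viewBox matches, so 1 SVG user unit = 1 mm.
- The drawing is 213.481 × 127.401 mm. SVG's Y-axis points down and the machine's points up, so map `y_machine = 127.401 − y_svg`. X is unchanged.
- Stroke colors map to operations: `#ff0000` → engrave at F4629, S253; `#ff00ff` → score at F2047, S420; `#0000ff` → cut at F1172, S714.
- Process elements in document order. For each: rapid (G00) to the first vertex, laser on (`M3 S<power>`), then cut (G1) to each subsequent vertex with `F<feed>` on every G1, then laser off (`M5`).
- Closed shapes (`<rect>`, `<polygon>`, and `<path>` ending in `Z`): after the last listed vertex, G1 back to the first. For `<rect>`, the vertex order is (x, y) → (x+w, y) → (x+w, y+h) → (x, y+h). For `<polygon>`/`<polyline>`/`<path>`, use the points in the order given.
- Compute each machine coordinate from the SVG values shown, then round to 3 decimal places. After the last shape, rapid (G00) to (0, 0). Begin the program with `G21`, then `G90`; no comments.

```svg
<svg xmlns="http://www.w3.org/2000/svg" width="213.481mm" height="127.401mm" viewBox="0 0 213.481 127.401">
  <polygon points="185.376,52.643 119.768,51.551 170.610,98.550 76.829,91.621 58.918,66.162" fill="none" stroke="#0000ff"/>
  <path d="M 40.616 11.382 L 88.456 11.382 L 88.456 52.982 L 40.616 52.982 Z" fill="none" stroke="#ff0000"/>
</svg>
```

Since the viewBox matches the mm dimensions, user units are millimetres directly. The only transform is the Y-flip y_m = 127.401 − y_svg.

Shape 1 is a closed polygon drawn with `<polygon>`. Its stroke #0000ff means cut at S714, F1172. After flipping Y the toolpath is (185.376,74.758) → (119.768,75.850) → (170.610,28.851) → (76.829,35.780) → (58.918,61.239) → (185.376,74.758), returning to the start.

Shape 2 is a rectangle drawn with `<path>`. Its stroke #ff0000 means engrave at S253, F4629. After flipping Y the toolpath is (40.616,116.019) → (88.456,116.019) → (88.456,74.419) → (40.616,74.419) → (40.616,116.019), returning to the start.

G21
G90
G00 X185.376 Y74.758
M3 S714
G1 X119.768 Y75.850 F1172
G1 X170.610 Y28.851 F1172
G1 X76.829 Y35.780 F1172
G1 X58.918 Y61.239 F1172
G1 X185.376 Y74.758 F1172
M5
G00 X40.616 Y116.019
M3 S253
G1 X88.456 Y116.019 F4629
G1 X88.456 Y74.419 F4629
G1 X40.616 Y74.419 F4629
G1 X40.616 Y116.019 F4629
M5
G00 X0.000 Y0.000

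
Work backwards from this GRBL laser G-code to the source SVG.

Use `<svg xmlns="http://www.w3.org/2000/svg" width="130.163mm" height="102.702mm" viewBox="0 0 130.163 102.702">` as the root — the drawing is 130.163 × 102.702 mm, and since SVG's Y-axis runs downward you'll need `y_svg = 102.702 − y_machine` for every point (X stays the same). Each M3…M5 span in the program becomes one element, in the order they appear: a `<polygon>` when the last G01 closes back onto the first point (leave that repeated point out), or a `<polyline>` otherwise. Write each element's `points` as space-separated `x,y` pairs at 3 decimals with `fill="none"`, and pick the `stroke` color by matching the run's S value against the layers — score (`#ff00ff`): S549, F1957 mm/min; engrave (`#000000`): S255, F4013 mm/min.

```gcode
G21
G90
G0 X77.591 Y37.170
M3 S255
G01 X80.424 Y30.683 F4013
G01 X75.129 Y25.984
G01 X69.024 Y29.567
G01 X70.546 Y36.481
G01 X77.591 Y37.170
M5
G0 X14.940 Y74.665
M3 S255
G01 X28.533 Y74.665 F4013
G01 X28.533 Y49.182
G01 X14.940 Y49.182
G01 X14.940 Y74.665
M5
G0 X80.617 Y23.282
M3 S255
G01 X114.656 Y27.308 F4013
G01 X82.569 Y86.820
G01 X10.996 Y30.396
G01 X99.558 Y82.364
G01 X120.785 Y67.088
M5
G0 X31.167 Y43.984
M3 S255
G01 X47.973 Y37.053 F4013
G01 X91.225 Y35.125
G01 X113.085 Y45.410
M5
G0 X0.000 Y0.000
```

<svg xmlns="http://www.w3.org/2000/svg" width="130.163mm" height="102.702mm" viewBox="0 0 130.163 102.702">
  <polygon points="77.591,65.532 80.424,72.019 75.129,76.718 69.024,73.135 70.546,66.221" fill="none" stroke="#000000"/>
  <polygon points="14.940,28.037 28.533,28.037 28.533,53.520 14.940,53.520" fill="none" stroke="#000000"/>
  <polyline points="80.617,79.420 114.656,75.394 82.569,15.882 10.996,72.306 99.558,20.338 120.785,35.614" fill="none" stroke="#000000"/>
  <polyline points="31.167,58.718 47.973,65.649 91.225,67.577 113.085,57.292" fill="none" stroke="#000000"/>
</svg>

Each laser-on run becomes one SVG element. Flip Y back into SVG space with y_svg = 102.702 − y_machine. Every run uses S255, so all elements get stroke `#000000` (engrave).

Run 1: The run returns to its start, so emit a `<polygon>` with points (Y-flipped): 77.591,65.532 80.424,72.019 75.129,76.718 69.024,73.135 70.546,66.221.

Run 2: The run returns to its start, so emit a `<polygon>` with points (Y-flipped): 14.940,28.037 28.533,28.037 28.533,53.520 14.940,53.520.

Run 3: The run is open, so emit a `<polyline>` with points (Y-flipped): 80.617,79.420 114.656,75.394 82.569,15.882 10.996,72.306 99.558,20.338 120.785,35.614.

Run 4: The run is open, so emit a `<polyline>` with points (Y-flipped): 31.167,58.718 47.973,65.649 91.225,67.577 113.085,57.292.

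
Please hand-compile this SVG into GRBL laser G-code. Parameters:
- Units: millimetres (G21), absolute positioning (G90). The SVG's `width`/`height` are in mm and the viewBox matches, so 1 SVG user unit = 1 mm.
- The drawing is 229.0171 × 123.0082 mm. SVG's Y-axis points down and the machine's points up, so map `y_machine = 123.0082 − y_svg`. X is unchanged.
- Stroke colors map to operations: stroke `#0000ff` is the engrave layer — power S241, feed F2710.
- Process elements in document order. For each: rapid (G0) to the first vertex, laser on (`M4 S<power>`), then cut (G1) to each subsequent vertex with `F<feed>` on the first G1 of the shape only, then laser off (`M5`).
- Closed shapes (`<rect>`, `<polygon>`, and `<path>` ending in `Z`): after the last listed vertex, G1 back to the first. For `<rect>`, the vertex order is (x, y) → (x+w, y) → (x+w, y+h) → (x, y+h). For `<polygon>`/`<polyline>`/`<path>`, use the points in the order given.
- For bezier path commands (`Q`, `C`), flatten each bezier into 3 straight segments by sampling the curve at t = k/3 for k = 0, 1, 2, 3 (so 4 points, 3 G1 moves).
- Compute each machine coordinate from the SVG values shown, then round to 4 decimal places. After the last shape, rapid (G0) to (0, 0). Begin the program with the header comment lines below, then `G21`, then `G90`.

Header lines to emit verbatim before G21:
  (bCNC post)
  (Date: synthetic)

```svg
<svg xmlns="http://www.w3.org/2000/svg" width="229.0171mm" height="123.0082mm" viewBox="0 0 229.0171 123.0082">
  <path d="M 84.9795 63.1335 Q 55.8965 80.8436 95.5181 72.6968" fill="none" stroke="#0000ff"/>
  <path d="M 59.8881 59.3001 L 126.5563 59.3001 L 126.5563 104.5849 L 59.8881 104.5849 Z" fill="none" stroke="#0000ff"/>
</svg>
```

(bCNC post)
(Date: synthetic)
G21
G90
G0 X84.9795 Y59.8747
M4 S241
G1 X73.2247 Y50.9410 F2710
G1 X76.7375 Y47.7532
G1 X95.5181 Y50.3114
M5
G0 X59.8881 Y63.7081
M4 S241
G1 X126.5563 Y63.7081 F2710
G1 X126.5563 Y18.4233
G1 X59.8881 Y18.4233
G1 X59.8881 Y63.7081
M5
G0 X0.0000 Y0.0000

viewBox `0 0 229.0171 123.0082` with mm width/height → 1 unit = 1 mm. Flip: y_m = 123.0082 − y_svg.

**Shape 1** — `<path>` quadratic bezier, stroke `#0000ff` → engrave (S241, F2710). Control points (SVG): P0=(84.9795,63.1335), P1=(55.8965,80.8436), P2=(95.5181,72.6968); sampled at t=k/3. Machine vertices: (84.9795,59.8747) → (73.2247,50.9410) → (76.7375,47.7532) → (95.5181,50.3114). Open path.

**Shape 2** — `<path>` rectangle, stroke `#0000ff` → engrave (S241, F2710). Machine vertices: (59.8881,63.7081) → (126.5563,63.7081) → (126.5563,18.4233) → (59.8881,18.4233) → (59.8881,63.7081). Closed: final G1 returns to the first vertex.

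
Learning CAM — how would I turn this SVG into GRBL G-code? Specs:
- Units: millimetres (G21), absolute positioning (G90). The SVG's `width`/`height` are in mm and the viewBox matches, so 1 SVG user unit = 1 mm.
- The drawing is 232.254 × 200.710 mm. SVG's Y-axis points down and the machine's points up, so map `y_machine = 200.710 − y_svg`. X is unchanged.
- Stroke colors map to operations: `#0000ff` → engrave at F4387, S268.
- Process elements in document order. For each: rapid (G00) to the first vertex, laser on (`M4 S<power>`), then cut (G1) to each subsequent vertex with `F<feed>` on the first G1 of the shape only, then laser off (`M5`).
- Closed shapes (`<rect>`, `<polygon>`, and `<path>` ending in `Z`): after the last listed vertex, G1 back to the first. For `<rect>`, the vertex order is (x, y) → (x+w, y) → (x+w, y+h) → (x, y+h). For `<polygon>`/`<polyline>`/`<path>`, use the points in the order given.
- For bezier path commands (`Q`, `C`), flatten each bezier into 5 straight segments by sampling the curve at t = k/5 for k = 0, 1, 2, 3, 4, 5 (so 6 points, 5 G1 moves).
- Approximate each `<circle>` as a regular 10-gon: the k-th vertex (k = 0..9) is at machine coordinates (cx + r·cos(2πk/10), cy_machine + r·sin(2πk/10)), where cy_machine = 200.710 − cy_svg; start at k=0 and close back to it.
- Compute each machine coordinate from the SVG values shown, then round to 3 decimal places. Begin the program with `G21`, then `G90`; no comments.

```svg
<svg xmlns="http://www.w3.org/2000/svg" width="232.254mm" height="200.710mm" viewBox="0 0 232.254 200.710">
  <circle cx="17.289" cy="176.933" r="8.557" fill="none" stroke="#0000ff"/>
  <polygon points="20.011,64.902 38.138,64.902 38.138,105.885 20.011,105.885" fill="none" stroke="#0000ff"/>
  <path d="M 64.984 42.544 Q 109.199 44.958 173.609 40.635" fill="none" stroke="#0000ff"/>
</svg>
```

1 u = 1 mm; y_m = 200.710 − y.

[1] `<circle>` circle, #0000ff→engrave S268 F4387: (25.846,23.777) → (24.212,28.807) → (19.933,31.915) → (14.645,31.915) → (10.366,28.807) → (8.732,23.777) → (10.366,18.747) → (14.645,15.639) → (19.933,15.639) → (24.212,18.747) → (25.846,23.777) (closed)

[2] `<polygon>` rectangle, #0000ff→engrave S268 F4387: (20.011,135.808) → (38.138,135.808) → (38.138,94.825) → (20.011,94.825) → (20.011,135.808) (closed)

[3] `<path>` quadratic bezier, #0000ff→engrave S268 F4387: (64.984,158.166) → (83.478,157.470) → (103.587,157.313) → (125.312,157.695) → (148.653,158.615) → (173.609,160.075)

G21
G90
G00 X25.846 Y23.777
M4 S268
G1 X24.212 Y28.807 F4387
G1 X19.933 Y31.915
G1 X14.645 Y31.915
G1 X10.366 Y28.807
G1 X8.732 Y23.777
G1 X10.366 Y18.747
G1 X14.645 Y15.639
G1 X19.933 Y15.639
G1 X24.212 Y18.747
G1 X25.846 Y23.777
M5
G00 X20.011 Y135.808
M4 S268
G1 X38.138 Y135.808 F4387
G1 X38.138 Y94.825
G1 X20.011 Y94.825
G1 X20.011 Y135.808
M5
G00 X64.984 Y158.166
M4 S268
G1 X83.478 Y157.470 F4387
G1 X103.587 Y157.313
G1 X125.312 Y157.695
G1 X148.653 Y158.615
G1 X173.609 Y160.075
M5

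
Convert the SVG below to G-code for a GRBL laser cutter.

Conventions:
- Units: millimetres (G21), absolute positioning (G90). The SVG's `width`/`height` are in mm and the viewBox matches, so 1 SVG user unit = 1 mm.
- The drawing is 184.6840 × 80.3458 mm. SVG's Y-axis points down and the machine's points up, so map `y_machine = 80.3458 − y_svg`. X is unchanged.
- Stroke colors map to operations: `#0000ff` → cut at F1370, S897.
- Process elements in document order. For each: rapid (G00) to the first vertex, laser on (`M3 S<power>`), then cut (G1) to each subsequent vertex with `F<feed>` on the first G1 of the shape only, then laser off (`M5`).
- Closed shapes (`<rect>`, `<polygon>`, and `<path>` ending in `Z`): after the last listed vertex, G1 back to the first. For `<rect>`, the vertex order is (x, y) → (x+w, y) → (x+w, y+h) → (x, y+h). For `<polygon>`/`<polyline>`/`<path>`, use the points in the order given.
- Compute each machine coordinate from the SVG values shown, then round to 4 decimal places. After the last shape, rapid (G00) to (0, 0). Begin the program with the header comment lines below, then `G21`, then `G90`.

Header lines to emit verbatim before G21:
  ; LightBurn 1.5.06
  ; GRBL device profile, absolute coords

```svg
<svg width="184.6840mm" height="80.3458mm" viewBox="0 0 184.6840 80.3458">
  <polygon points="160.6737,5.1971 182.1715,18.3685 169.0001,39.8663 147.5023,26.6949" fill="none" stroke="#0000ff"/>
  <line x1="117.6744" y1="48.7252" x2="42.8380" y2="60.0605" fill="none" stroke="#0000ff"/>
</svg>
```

1 u = 1 mm; y_m = 80.3458 − y.

[1] `<polygon>` regular polygon, #0000ff→cut S897 F1370: (160.6737,75.1487) → (182.1715,61.9773) → (169.0001,40.4795) → (147.5023,53.6509) → (160.6737,75.1487) (closed)

[2] `<line>` line segment, #0000ff→cut S897 F1370: (117.6744,31.6206) → (42.8380,20.2853)

; LightBurn 1.5.06
; GRBL device profile, absolute coords
G21
G90
G00 X160.6737 Y75.1487
M3 S897
G1 X182.1715 Y61.9773 F1370
G1 X169.0001 Y40.4795
G1 X147.5023 Y53.6509
G1 X160.6737 Y75.1487
M5
G00 X117.6744 Y31.6206
M3 S897
G1 X42.8380 Y20.2853 F1370
M5
G00 X0.0000 Y0.0000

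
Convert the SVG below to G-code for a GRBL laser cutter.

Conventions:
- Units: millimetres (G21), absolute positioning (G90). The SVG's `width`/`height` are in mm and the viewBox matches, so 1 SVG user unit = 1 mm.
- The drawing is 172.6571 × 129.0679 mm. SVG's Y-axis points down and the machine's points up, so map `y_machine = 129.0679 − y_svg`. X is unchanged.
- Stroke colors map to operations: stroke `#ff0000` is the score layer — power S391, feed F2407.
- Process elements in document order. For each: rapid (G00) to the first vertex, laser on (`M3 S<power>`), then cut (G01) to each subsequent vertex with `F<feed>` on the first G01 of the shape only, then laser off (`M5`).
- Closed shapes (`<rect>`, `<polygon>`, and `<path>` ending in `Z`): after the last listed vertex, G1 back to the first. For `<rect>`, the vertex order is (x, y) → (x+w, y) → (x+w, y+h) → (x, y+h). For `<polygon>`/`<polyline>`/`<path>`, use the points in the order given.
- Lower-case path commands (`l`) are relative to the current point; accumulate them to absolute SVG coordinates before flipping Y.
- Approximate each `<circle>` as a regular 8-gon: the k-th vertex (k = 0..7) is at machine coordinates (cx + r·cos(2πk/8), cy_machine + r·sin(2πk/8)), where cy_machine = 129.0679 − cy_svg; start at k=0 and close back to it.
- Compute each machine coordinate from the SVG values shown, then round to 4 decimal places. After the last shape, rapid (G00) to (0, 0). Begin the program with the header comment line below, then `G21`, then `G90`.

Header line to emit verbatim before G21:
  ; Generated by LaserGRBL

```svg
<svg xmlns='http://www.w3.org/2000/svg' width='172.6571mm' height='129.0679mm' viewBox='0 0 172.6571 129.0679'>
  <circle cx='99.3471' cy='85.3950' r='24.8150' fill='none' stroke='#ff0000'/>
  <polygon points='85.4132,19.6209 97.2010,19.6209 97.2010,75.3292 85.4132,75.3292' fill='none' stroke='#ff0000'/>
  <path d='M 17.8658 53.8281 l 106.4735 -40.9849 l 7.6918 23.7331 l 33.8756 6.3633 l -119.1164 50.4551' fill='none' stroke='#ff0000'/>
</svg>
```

; Generated by LaserGRBL
G21
G90
G00 X124.1621 Y43.6729
M3 S391
G01 X116.8940 Y61.2198 F2407
G01 X99.3471 Y68.4879
G01 X81.8002 Y61.2198
G01 X74.5321 Y43.6729
G01 X81.8002 Y26.1260
G01 X99.3471 Y18.8579
G01 X116.8940 Y26.1260
G01 X124.1621 Y43.6729
M5
G00 X85.4132 Y109.4470
M3 S391
G01 X97.2010 Y109.4470 F2407
G01 X97.2010 Y53.7387
G01 X85.4132 Y53.7387
G01 X85.4132 Y109.4470
M5
G00 X17.8658 Y75.2398
M3 S391
G01 X124.3393 Y116.2247 F2407
G01 X132.0311 Y92.4916
G01 X165.9067 Y86.1283
G01 X46.7903 Y35.6732
M5
G00 X0.0000 Y0.0000

viewBox `0 0 172.6571 129.0679` with mm width/height → 1 unit = 1 mm. Flip: y_m = 129.0679 − y_svg.

**Shape 1** — `<circle>` circle, stroke `#ff0000` → score (S391, F2407). Machine vertices: (124.1621,43.6729) → (116.8940,61.2198) → (99.3471,68.4879) → (81.8002,61.2198) → (74.5321,43.6729) → (81.8002,26.1260) → (99.3471,18.8579) → (116.8940,26.1260) → (124.1621,43.6729). Closed: final G1 returns to the first vertex.

**Shape 2** — `<polygon>` rectangle, stroke `#ff0000` → score (S391, F2407). Machine vertices: (85.4132,109.4470) → (97.2010,109.4470) → (97.2010,53.7387) → (85.4132,53.7387) → (85.4132,109.4470). Closed: final G1 returns to the first vertex.

**Shape 3** — `<path>` open polyline, stroke `#ff0000` → score (S391, F2407). Machine vertices: (17.8658,75.2398) → (124.3393,116.2247) → (132.0311,92.4916) → (165.9067,86.1283) → (46.7903,35.6732). Open path.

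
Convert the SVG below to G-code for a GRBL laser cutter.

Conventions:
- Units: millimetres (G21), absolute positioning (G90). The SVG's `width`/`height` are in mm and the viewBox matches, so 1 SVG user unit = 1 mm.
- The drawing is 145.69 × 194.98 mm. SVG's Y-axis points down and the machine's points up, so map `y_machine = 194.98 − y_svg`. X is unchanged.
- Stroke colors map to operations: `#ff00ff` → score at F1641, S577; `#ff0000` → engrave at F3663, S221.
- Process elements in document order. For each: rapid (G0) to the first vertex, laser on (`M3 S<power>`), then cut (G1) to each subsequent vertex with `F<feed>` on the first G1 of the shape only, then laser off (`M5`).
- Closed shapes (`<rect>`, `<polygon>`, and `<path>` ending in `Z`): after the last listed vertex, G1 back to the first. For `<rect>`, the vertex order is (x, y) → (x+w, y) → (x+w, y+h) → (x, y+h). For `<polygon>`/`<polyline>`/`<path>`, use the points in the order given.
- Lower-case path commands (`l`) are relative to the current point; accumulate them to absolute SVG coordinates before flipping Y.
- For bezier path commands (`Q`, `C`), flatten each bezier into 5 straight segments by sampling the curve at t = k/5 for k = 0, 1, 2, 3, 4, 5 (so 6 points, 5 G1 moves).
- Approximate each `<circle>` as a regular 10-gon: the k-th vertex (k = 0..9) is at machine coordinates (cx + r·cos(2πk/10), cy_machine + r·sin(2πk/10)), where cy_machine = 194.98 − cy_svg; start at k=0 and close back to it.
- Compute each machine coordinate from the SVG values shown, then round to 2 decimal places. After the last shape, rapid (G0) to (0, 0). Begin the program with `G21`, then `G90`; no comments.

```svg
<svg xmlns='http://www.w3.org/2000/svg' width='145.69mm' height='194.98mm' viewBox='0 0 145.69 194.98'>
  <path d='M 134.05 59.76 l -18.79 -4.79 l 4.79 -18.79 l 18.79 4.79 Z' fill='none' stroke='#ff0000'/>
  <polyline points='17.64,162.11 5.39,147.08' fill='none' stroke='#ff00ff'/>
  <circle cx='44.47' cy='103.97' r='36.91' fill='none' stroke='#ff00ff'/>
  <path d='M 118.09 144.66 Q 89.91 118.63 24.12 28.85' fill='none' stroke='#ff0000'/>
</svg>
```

1 u = 1 mm; y_m = 194.98 − y.

[1] `<path>` regular polygon, #ff0000→engrave S221 F3663: (134.05,135.22) → (115.26,140.01) → (120.05,158.80) → (138.84,154.01) → (134.05,135.22) (closed)

[2] `<polyline>` line segment, #ff00ff→score S577 F1641: (17.64,32.87) → (5.39,47.90)

[3] `<circle>` circle, #ff00ff→score S577 F1641: (81.38,91.01) → (74.33,112.71) → (55.88,126.11) → (33.06,126.11) → (14.61,112.71) → (7.56,91.01) → (14.61,69.31) → (33.06,55.91) → (55.88,55.91) → (74.33,69.31) → (81.38,91.01) (closed)

[4] `<path>` quadratic bezier, #ff0000→engrave S221 F3663: (118.09,50.32) → (105.31,63.28) → (89.53,81.34) → (70.73,104.51) → (48.93,132.77) → (24.12,166.13)

G21
G90
G0 X134.05 Y135.22
M3 S221
G1 X115.26 Y140.01 F3663
G1 X120.05 Y158.80
G1 X138.84 Y154.01
G1 X134.05 Y135.22
M5
G0 X17.64 Y32.87
M3 S577
G1 X5.39 Y47.90 F1641
M5
G0 X81.38 Y91.01
M3 S577
G1 X74.33 Y112.71 F1641
G1 X55.88 Y126.11
G1 X33.06 Y126.11
G1 X14.61 Y112.71
G1 X7.56 Y91.01
G1 X14.61 Y69.31
G1 X33.06 Y55.91
G1 X55.88 Y55.91
G1 X74.33 Y69.31
G1 X81.38 Y91.01
M5
G0 X118.09 Y50.32
M3 S221
G1 X105.31 Y63.28 F3663
G1 X89.53 Y81.34
G1 X70.73 Y104.51
G1 X48.93 Y132.77
G1 X24.12 Y166.13
M5
G0 X0.00 Y0.00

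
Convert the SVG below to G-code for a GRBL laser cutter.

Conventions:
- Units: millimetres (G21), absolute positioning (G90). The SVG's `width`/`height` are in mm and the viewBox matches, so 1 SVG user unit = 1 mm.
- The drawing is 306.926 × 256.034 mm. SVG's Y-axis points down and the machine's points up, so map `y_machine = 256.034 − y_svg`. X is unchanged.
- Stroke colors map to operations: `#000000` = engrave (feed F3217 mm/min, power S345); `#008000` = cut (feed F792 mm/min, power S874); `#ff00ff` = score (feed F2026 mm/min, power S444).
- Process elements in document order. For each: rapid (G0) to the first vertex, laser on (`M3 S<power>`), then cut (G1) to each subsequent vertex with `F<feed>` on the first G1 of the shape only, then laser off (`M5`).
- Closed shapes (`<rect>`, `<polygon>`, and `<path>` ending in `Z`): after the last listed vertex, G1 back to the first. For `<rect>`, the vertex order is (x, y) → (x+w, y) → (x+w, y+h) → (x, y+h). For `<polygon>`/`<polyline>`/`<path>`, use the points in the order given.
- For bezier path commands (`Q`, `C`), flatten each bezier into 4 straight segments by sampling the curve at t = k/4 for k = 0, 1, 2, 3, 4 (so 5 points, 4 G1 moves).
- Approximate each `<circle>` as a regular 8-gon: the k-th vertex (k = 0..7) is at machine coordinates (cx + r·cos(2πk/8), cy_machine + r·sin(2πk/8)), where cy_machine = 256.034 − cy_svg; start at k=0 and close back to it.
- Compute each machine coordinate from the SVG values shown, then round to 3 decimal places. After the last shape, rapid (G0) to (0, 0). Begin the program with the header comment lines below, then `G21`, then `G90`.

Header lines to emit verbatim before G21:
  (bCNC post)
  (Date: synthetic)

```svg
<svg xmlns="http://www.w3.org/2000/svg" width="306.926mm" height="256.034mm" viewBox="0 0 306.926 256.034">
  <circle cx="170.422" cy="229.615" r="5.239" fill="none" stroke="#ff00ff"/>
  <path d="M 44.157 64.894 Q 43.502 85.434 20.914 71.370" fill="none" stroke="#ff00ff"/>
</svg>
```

viewBox `0 0 306.926 256.034` with mm width/height → 1 unit = 1 mm. Flip: y_m = 256.034 − y_svg.

**Shape 1** — `<circle>` circle, stroke `#ff00ff` → score (S444, F2026). Machine vertices: (175.661,26.419) → (174.127,30.124) → (170.422,31.658) → (166.717,30.124) → (165.183,26.419) → (166.717,22.714) → (170.422,21.180) → (174.127,22.714) → (175.661,26.419). Closed: final G1 returns to the first vertex.

**Shape 2** — `<path>` quadratic bezier, stroke `#ff00ff` → score (S444, F2026). Control points (SVG): P0=(44.157,64.894), P1=(43.502,85.434), P2=(20.914,71.370); sampled at t=k/4. Machine vertices: (44.157,191.140) → (42.459,183.033) → (38.019,179.251) → (30.837,179.795) → (20.914,184.664). Open path.

(bCNC post)
(Date: synthetic)
G21
G90
G0 X175.661 Y26.419
M3 S444
G1 X174.127 Y30.124 F2026
G1 X170.422 Y31.658
G1 X166.717 Y30.124
G1 X165.183 Y26.419
G1 X166.717 Y22.714
G1 X170.422 Y21.180
G1 X174.127 Y22.714
G1 X175.661 Y26.419
M5
G0 X44.157 Y191.140
M3 S444
G1 X42.459 Y183.033 F2026
G1 X38.019 Y179.251
G1 X30.837 Y179.795
G1 X20.914 Y184.664
M5
G0 X0.000 Y0.000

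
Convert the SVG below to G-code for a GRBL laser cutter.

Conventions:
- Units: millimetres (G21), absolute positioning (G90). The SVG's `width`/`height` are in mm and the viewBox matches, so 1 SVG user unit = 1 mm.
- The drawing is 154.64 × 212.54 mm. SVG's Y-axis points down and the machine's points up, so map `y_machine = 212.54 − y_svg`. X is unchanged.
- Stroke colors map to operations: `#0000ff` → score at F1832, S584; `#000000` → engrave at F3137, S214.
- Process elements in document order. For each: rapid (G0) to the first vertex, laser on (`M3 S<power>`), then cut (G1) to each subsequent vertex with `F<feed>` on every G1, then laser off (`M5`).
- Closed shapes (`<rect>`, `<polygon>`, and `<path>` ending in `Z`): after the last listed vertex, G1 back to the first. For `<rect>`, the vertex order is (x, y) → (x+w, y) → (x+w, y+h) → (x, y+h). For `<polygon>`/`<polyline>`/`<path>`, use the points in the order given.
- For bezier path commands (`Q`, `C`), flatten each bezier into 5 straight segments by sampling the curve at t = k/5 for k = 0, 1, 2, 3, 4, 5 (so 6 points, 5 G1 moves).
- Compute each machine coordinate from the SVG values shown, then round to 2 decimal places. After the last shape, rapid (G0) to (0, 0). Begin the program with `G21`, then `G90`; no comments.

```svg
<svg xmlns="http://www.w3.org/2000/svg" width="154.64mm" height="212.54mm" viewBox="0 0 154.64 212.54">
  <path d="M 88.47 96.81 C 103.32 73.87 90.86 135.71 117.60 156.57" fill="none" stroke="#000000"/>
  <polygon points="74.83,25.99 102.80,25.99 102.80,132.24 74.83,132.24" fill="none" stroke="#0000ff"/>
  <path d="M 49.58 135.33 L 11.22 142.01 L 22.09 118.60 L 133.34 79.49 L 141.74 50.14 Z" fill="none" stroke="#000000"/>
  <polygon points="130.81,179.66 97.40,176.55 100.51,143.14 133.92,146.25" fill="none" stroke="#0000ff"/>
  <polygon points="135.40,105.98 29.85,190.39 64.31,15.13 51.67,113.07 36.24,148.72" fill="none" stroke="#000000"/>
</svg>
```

Since the viewBox matches the mm dimensions, user units are millimetres directly. The only transform is the Y-flip y_m = 212.54 − y_svg.

Shape 1 is a cubic bezier drawn with `<path>`. Its stroke #000000 means engrave at S214, F3137. After flipping Y the toolpath is (88.47,115.73) → (94.63,120.33) → (97.44,110.61) → (100.07,92.62) → (105.73,72.40) → (117.60,55.97).

Shape 2 is a rectangle drawn with `<polygon>`. Its stroke #0000ff means score at S584, F1832. After flipping Y the toolpath is (74.83,186.55) → (102.80,186.55) → (102.80,80.30) → (74.83,80.30) → (74.83,186.55), returning to the start.

Shape 3 is a closed polygon drawn with `<path>`. Its stroke #000000 means engrave at S214, F3137. After flipping Y the toolpath is (49.58,77.21) → (11.22,70.53) → (22.09,93.94) → (133.34,133.05) → (141.74,162.40) → (49.58,77.21), returning to the start.

Shape 4 is a regular polygon drawn with `<polygon>`. Its stroke #0000ff means score at S584, F1832. After flipping Y the toolpath is (130.81,32.88) → (97.40,35.99) → (100.51,69.40) → (133.92,66.29) → (130.81,32.88), returning to the start.

Shape 5 is a closed polygon drawn with `<polygon>`. Its stroke #000000 means engrave at S214, F3137. After flipping Y the toolpath is (135.40,106.56) → (29.85,22.15) → (64.31,197.41) → (51.67,99.47) → (36.24,63.82) → (135.40,106.56), returning to the start.

G21
G90
G0 X88.47 Y115.73
M3 S214
G1 X94.63 Y120.33 F3137
G1 X97.44 Y110.61 F3137
G1 X100.07 Y92.62 F3137
G1 X105.73 Y72.40 F3137
G1 X117.60 Y55.97 F3137
M5
G0 X74.83 Y186.55
M3 S584
G1 X102.80 Y186.55 F1832
G1 X102.80 Y80.30 F1832
G1 X74.83 Y80.30 F1832
G1 X74.83 Y186.55 F1832
M5
G0 X49.58 Y77.21
M3 S214
G1 X11.22 Y70.53 F3137
G1 X22.09 Y93.94 F3137
G1 X133.34 Y133.05 F3137
G1 X141.74 Y162.40 F3137
G1 X49.58 Y77.21 F3137
M5
G0 X130.81 Y32.88
M3 S584
G1 X97.40 Y35.99 F1832
G1 X100.51 Y69.40 F1832
G1 X133.92 Y66.29 F1832
G1 X130.81 Y32.88 F1832
M5
G0 X135.40 Y106.56
M3 S214
G1 X29.85 Y22.15 F3137
G1 X64.31 Y197.41 F3137
G1 X51.67 Y99.47 F3137
G1 X36.24 Y63.82 F3137
G1 X135.40 Y106.56 F3137
M5
G0 X0.00 Y0.00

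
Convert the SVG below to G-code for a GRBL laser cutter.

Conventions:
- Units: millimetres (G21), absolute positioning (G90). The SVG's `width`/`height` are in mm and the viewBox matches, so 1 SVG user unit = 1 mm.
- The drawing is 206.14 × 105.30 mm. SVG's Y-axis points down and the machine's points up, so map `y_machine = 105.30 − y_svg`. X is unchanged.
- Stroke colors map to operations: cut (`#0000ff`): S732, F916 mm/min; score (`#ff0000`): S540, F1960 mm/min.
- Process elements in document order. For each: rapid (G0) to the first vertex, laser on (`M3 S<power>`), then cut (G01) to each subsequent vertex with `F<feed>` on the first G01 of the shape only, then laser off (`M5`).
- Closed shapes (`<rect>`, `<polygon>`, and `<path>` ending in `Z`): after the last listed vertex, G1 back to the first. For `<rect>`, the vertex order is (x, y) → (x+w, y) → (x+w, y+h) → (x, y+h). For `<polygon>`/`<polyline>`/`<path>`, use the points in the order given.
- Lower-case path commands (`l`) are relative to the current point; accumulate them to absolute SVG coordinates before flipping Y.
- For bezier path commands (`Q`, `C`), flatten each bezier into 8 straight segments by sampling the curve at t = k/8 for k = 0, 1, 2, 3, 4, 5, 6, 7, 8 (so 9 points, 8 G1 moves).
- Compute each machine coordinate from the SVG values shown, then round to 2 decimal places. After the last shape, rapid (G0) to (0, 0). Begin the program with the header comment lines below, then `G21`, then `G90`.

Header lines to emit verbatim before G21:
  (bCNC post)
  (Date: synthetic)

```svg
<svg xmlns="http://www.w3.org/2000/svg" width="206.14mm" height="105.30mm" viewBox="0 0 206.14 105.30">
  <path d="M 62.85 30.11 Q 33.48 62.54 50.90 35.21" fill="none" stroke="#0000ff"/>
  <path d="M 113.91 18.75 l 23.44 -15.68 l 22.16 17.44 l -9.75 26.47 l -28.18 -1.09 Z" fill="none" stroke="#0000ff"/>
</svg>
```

Since the viewBox matches the mm dimensions, user units are millimetres directly. The only transform is the Y-flip y_m = 105.30 − y_svg.

Shape 1 is a quadratic bezier drawn with `<path>`. Its stroke #0000ff means cut at S732, F916. After flipping Y the toolpath is (62.85,75.19) → (56.24,68.02) → (51.09,62.71) → (47.40,59.27) → (45.18,57.70) → (44.41,58.00) → (45.11,60.16) → (47.28,64.19) → (50.90,70.09).

Shape 2 is a regular polygon drawn with `<path>`. Its stroke #0000ff means cut at S732, F916. After flipping Y the toolpath is (113.91,86.55) → (137.35,102.23) → (159.51,84.79) → (149.76,58.32) → (121.58,59.41) → (113.91,86.55), returning to the start.

(bCNC post)
(Date: synthetic)
G21
G90
G0 X62.85 Y75.19
M3 S732
G01 X56.24 Y68.02 F916
G01 X51.09 Y62.71
G01 X47.40 Y59.27
G01 X45.18 Y57.70
G01 X44.41 Y58.00
G01 X45.11 Y60.16
G01 X47.28 Y64.19
G01 X50.90 Y70.09
M5
G0 X113.91 Y86.55
M3 S732
G01 X137.35 Y102.23 F916
G01 X159.51 Y84.79
G01 X149.76 Y58.32
G01 X121.58 Y59.41
G01 X113.91 Y86.55
M5
G0 X0.00 Y0.00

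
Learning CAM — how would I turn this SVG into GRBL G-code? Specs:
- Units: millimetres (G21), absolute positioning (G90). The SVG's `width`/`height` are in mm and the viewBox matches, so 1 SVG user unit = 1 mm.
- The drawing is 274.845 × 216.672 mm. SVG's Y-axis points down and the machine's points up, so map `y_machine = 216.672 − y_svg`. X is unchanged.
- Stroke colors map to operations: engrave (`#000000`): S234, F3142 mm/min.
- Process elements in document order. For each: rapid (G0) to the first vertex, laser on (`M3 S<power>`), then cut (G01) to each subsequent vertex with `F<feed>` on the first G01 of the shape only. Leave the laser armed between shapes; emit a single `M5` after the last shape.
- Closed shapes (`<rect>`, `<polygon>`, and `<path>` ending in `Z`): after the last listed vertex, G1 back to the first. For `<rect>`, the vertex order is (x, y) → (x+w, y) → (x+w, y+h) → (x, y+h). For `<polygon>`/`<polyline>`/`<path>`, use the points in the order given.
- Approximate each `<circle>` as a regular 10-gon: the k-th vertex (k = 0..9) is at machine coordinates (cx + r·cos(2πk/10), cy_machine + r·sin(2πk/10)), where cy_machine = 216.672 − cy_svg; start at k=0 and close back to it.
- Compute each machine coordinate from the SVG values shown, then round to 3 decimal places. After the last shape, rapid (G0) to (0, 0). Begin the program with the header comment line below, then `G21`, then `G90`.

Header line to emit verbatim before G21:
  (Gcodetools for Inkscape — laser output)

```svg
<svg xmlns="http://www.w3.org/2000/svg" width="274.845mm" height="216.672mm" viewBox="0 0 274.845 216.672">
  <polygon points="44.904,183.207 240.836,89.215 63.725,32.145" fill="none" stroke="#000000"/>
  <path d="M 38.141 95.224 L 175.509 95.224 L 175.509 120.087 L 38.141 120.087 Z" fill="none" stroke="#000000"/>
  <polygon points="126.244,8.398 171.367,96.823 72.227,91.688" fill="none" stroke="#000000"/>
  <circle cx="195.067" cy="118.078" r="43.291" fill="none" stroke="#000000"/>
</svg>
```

viewBox `0 0 274.845 216.672` with mm width/height → 1 unit = 1 mm. Flip: y_m = 216.672 − y_svg.

**Shape 1** — `<polygon>` closed polygon, stroke `#000000` → engrave (S234, F3142). Machine vertices: (44.904,33.465) → (240.836,127.457) → (63.725,184.527) → (44.904,33.465). Closed: final G1 returns to the first vertex.

**Shape 2** — `<path>` rectangle, stroke `#000000` → engrave (S234, F3142). Machine vertices: (38.141,121.448) → (175.509,121.448) → (175.509,96.585) → (38.141,96.585) → (38.141,121.448). Closed: final G1 returns to the first vertex.

**Shape 3** — `<polygon>` regular polygon, stroke `#000000` → engrave (S234, F3142). Machine vertices: (126.244,208.274) → (171.367,119.849) → (72.227,124.984) → (126.244,208.274). Closed: final G1 returns to the first vertex.

**Shape 4** — `<circle>` circle, stroke `#000000` → engrave (S234, F3142). Machine vertices: (238.358,98.594) → (230.090,124.040) → (208.445,139.766) → (181.689,139.766) → (160.044,124.040) → (151.776,98.594) → (160.044,73.148) → (181.689,57.422) → (208.445,57.422) → (230.090,73.148) → (238.358,98.594). Closed: final G1 returns to the first vertex.

(Gcodetools for Inkscape — laser output)
G21
G90
G0 X44.904 Y33.465
M3 S234
G01 X240.836 Y127.457 F3142
G01 X63.725 Y184.527
G01 X44.904 Y33.465
G0 X38.141 Y121.448
M3 S234
G01 X175.509 Y121.448 F3142
G01 X175.509 Y96.585
G01 X38.141 Y96.585
G01 X38.141 Y121.448
G0 X126.244 Y208.274
M3 S234
G01 X171.367 Y119.849 F3142
G01 X72.227 Y124.984
G01 X126.244 Y208.274
G0 X238.358 Y98.594
M3 S234
G01 X230.090 Y124.040 F3142
G01 X208.445 Y139.766
G01 X181.689 Y139.766
G01 X160.044 Y124.040
G01 X151.776 Y98.594
G01 X160.044 Y73.148
G01 X181.689 Y57.422
G01 X208.445 Y57.422
G01 X230.090 Y73.148
G01 X238.358 Y98.594
M5
G0 X0.000 Y0.000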